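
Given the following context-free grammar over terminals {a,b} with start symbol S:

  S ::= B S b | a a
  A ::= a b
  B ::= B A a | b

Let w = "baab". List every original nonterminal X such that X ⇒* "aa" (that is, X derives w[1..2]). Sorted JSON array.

Convert to CNF:
  S -> B X3 | T0 T0
  A -> T0 T1
  B -> B X2 | b
  T0 -> a
  T1 -> b
  X2 -> A T0
  X3 -> S T1

CYK table (by increasing span) — only the sub-triangle for w[1..2]:
  T[1,1] 'a' = {T0}  orig:{}
  T[2,2] 'a' = {T0}  orig:{}
  T[1,2] 'aa' = {S}

Original NTs in T[1,2] deriving "aa": ["S"]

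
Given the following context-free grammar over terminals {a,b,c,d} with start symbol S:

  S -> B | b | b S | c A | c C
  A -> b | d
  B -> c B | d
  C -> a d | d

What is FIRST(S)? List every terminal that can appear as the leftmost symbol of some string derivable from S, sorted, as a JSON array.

FIRST sets, iterate to fixpoint:
[1]
  A via A→b: +{b}
  A via A→d: +{d}
  B via B→c B: +{c}
  B via B→d: +{d}
  C via C→a d: +{a}
  C via C→d: +{d}
  S via S→B: +{c,d}
  S via S→b: +{b}
  S: {b,c,d}  A: {b,d}  B: {c,d}  C: {a,d}
[2] (no change)
  S: {b,c,d}  A: {b,d}  B: {c,d}  C: {a,d}

FIRST(S) = ["b", "c", "d"]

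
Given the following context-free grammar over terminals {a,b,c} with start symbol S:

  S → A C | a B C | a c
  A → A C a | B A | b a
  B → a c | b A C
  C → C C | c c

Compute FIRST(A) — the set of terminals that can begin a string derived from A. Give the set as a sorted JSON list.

FIRST sets, iterate to fixpoint:
[1]
  A via A→b a: +{b}
  B via B→a c: +{a}
  B via B→b A C: +{b}
  C via C→c c: +{c}
  S via S→A C: +{b}
  S via S→a B C: +{a}
  FIRST(S)={a,b}  FIRST(A)={b}  FIRST(B)={a,b}  FIRST(C)={c}
[2]
  A via A→B A: +{a}
  FIRST(S)={a,b}  FIRST(A)={a,b}  FIRST(B)={a,b}  FIRST(C)={c}
[3] done
  FIRST(S)={a,b}  FIRST(A)={a,b}  FIRST(B)={a,b}  FIRST(C)={c}

FIRST(A) = ["a", "b"]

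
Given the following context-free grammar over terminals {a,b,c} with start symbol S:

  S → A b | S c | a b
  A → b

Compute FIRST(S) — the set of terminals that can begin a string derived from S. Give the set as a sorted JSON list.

Compute FIRST by fixpoint:
pass 1:
  A via A→b: +{b}
  S via S→A b: +{b}
  S via S→a b: +{a}
  FIRST[S]={a,b}  FIRST[A]={b}
pass 2: (stable)
  FIRST[S]={a,b}  FIRST[A]={b}

FIRST(S) = ["a", "b"]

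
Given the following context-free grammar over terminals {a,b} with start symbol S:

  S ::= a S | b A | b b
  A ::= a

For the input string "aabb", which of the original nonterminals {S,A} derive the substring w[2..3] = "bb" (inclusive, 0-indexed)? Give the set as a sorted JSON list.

CNF form of G:
  S -> T0 S | T1 A | T1 T1
  A -> a
  T0 -> a
  T1 -> b

Fill CYK table bottom-up — only the sub-triangle for w[2..3]:
  cell(2,2) b: {T1}  orig:{}
  cell(3,3) b: {T1}  orig:{}
  cell(2,3) bb: {S}

Original NTs in T[2,3] deriving "bb": ["S"]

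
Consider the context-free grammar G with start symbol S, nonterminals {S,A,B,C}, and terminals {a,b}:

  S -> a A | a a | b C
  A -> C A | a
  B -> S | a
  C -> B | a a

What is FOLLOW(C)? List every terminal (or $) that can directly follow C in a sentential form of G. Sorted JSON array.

FIRST sets, iterate to fixpoint:
pass 1:
  A via A→a: +{a}
  B via B→a: +{a}
  C via C→B: +{a}
  S via S→a A: +{a}
  S via S→b C: +{b}
  FIRST(S)={a,b}  FIRST(A)={a}  FIRST(B)={a}  FIRST(C)={a}
pass 2:
  B via B→S: +{b}
  C via C→B: +{b}
  FIRST(S)={a,b}  FIRST(A)={a}  FIRST(B)={a,b}  FIRST(C)={a,b}
pass 3:
  A via A→C A: +{b}
  FIRST(S)={a,b}  FIRST(A)={a,b}  FIRST(B)={a,b}  FIRST(C)={a,b}
pass 4: (no change)
  FIRST(S)={a,b}  FIRST(A)={a,b}  FIRST(B)={a,b}  FIRST(C)={a,b}

Compute FOLLOW by fixpoint:
FOLLOW(S) := {$}
[1]
  A→C A: FOLLOW(C) ⊇ FIRST(A) = {a,b}; new: +{a,b}
  C→B: FOLLOW(B) ⊇ FOLLOW(C) ⊇ {a,b}; new: +{a,b}
  S→a A: FOLLOW(A) ⊇ FOLLOW(S) ⊇ {$}; new: +{$}
  S→b C: FOLLOW(C) ⊇ FOLLOW(S) ⊇ {$}; new: +{$}
  FOLLOW[S]={$}  FOLLOW[A]={$}  FOLLOW[B]={a,b}  FOLLOW[C]={$,a,b}
[2]
  B→S: FOLLOW(S) ⊇ FOLLOW(B) ⊇ {a,b}; new: +{a,b}
  C→B: FOLLOW(B) ⊇ FOLLOW(C) ⊇ {$,a,b}; new: +{$}
  S→a A: FOLLOW(A) ⊇ FOLLOW(S) ⊇ {$,a,b}; new: +{a,b}
  FOLLOW[S]={$,a,b}  FOLLOW[A]={$,a,b}  FOLLOW[B]={$,a,b}  FOLLOW[C]={$,a,b}
[3] done
  FOLLOW[S]={$,a,b}  FOLLOW[A]={$,a,b}  FOLLOW[B]={$,a,b}  FOLLOW[C]={$,a,b}

FOLLOW(C) = ["$", "a", "b"]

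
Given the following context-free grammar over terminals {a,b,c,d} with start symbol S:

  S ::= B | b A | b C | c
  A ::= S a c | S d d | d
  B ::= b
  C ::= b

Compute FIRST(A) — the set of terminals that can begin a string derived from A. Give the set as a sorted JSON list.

Compute FIRST by fixpoint:
round 1:
  A via A→d: +{d}
  B via B→b: +{b}
  C via C→b: +{b}
  S via S→B: +{b}
  S via S→c: +{c}
  FIRST[S]={b,c}  FIRST[A]={d}  FIRST[B]={b}  FIRST[C]={b}
round 2:
  A via A→S a c: +{b,c}
  FIRST[S]={b,c}  FIRST[A]={b,c,d}  FIRST[B]={b}  FIRST[C]={b}
round 3: (no change)
  FIRST[S]={b,c}  FIRST[A]={b,c,d}  FIRST[B]={b}  FIRST[C]={b}

FIRST(A) = ["b", "c", "d"]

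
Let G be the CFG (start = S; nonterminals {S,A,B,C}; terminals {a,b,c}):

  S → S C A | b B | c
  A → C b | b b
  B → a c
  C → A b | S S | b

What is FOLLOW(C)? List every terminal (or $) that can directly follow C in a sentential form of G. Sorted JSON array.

FIRST iteration:
[1]
  A via A→b b: +{b}
  B via B→a c: +{a}
  C via C→A b: +{b}
  S via S→b B: +{b}
  S via S→c: +{c}
  FIRST[S]={b,c}  FIRST[A]={b}  FIRST[B]={a}  FIRST[C]={b}
[2]
  C via C→S S: +{c}
  FIRST[S]={b,c}  FIRST[A]={b}  FIRST[B]={a}  FIRST[C]={b,c}
[3]
  A via A→C b: +{c}
  FIRST[S]={b,c}  FIRST[A]={b,c}  FIRST[B]={a}  FIRST[C]={b,c}
[4] done
  FIRST[S]={b,c}  FIRST[A]={b,c}  FIRST[B]={a}  FIRST[C]={b,c}

FOLLOW iteration:
seed FOLLOW(S) with $
iter 1:
  A→C b: FOLLOW(C) ⊇ FIRST(b) = {b}; new: +{b}
  C→A b: FOLLOW(A) ⊇ FIRST(b) = {b}; new: +{b}
  C→S S: FOLLOW(S) ⊇ FIRST(S) = {b,c}; new: +{b,c}
  S→S C A: FOLLOW(C) ⊇ FIRST(A) = {b,c}; new: +{c}
  S→S C A: FOLLOW(A) ⊇ FOLLOW(S) ⊇ {$,b,c}; new: +{$,c}
  S→b B: FOLLOW(B) ⊇ FOLLOW(S) ⊇ {$,b,c}; new: +{$,b,c}
  FOLLOW(S)={$,b,c}  FOLLOW(A)={$,b,c}  FOLLOW(B)={$,b,c}  FOLLOW(C)={b,c}
iter 2: done
  FOLLOW(S)={$,b,c}  FOLLOW(A)={$,b,c}  FOLLOW(B)={$,b,c}  FOLLOW(C)={b,c}

FOLLOW(C) = ["b", "c"]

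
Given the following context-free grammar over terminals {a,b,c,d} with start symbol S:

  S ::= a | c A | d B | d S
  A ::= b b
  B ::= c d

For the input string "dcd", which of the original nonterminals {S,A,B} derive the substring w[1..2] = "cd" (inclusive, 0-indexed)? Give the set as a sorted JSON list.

Convert to CNF:
  S -> T1 A | T2 B | T2 S | a
  A -> T0 T0
  B -> T1 T2
  T0 -> b
  T1 -> c
  T2 -> d

CYK table (by increasing span) — only the sub-triangle for w[1..2]:
  [1..1]={T1}  "c"  orig:{}
  [2..2]={T2}  "d"  orig:{}
  [1..2]={B}  "cd"

Original NTs in T[1,2] deriving "cd": ["B"]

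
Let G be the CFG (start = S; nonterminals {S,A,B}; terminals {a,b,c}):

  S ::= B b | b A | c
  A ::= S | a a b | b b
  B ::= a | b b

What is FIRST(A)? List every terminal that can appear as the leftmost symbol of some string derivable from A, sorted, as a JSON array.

Compute FIRST by fixpoint:
pass 1:
  A via A→a a b: +{a}
  A via A→b b: +{b}
  B via B→a: +{a}
  B via B→b b: +{b}
  S via S→B b: +{a,b}
  S via S→c: +{c}
  FIRST[S]={a,b,c}  FIRST[A]={a,b}  FIRST[B]={a,b}
pass 2:
  A via A→S: +{c}
  FIRST[S]={a,b,c}  FIRST[A]={a,b,c}  FIRST[B]={a,b}
pass 3: (stable)
  FIRST[S]={a,b,c}  FIRST[A]={a,b,c}  FIRST[B]={a,b}

FIRST(A) = ["a", "b", "c"]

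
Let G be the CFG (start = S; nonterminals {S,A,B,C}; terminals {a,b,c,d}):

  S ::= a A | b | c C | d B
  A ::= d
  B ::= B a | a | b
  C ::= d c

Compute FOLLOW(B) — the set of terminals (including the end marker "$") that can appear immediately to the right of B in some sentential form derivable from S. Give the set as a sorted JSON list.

FIRST iteration:
[1]
  A via A→d: +{d}
  B via B→a: +{a}
  B via B→b: +{b}
  C via C→d c: +{d}
  S via S→a A: +{a}
  S via S→b: +{b}
  S via S→c C: +{c}
  S via S→d B: +{d}
  FIRST[S]={a,b,c,d}  FIRST[A]={d}  FIRST[B]={a,b}  FIRST[C]={d}
[2] (stable)
  FIRST[S]={a,b,c,d}  FIRST[A]={d}  FIRST[B]={a,b}  FIRST[C]={d}

FOLLOW sets:
FOLLOW(S) := {$}
[1]
  B→B a: FOLLOW(B) ⊇ FIRST(a) = {a}; new: +{a}
  S→a A: FOLLOW(A) ⊇ FOLLOW(S) ⊇ {$}; new: +{$}
  S→c C: FOLLOW(C) ⊇ FOLLOW(S) ⊇ {$}; new: +{$}
  S→d B: FOLLOW(B) ⊇ FOLLOW(S) ⊇ {$}; new: +{$}
  S: {$}  A: {$}  B: {$,a}  C: {$}
[2] done
  S: {$}  A: {$}  B: {$,a}  C: {$}

FOLLOW(B) = ["$", "a"]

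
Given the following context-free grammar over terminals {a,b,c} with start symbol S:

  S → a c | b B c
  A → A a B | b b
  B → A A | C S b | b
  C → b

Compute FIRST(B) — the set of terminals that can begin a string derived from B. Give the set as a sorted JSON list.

Compute FIRST by fixpoint:
pass 1:
  A via A→b b: +{b}
  B via B→A A: +{b}
  C via C→b: +{b}
  S via S→a c: +{a}
  S via S→b B c: +{b}
  S: {a,b}  A: {b}  B: {b}  C: {b}
pass 2: (stable)
  S: {a,b}  A: {b}  B: {b}  C: {b}

FIRST(B) = ["b"]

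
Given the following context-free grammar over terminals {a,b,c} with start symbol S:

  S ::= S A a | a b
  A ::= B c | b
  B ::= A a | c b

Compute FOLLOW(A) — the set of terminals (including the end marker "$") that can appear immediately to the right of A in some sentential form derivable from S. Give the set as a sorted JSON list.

FIRST iteration:
round 1:
  A via A→b: +{b}
  B via B→A a: +{b}
  B via B→c b: +{c}
  S via S→a b: +{a}
  FIRST[S]={a}  FIRST[A]={b}  FIRST[B]={b,c}
round 2:
  A via A→B c: +{c}
  FIRST[S]={a}  FIRST[A]={b,c}  FIRST[B]={b,c}
round 3: — fixpoint
  FIRST[S]={a}  FIRST[A]={b,c}  FIRST[B]={b,c}

FOLLOW sets:
seed FOLLOW(S) with $
iter 1:
  A→B c: FOLLOW(B) ⊇ FIRST(c) = {c}; new: +{c}
  B→A a: FOLLOW(A) ⊇ FIRST(a) = {a}; new: +{a}
  S→S A a: FOLLOW(S) ⊇ FIRST(A) = {b,c}; new: +{b,c}
  FOLLOW(S)={$,b,c}  FOLLOW(A)={a}  FOLLOW(B)={c}
iter 2: — fixpoint
  FOLLOW(S)={$,b,c}  FOLLOW(A)={a}  FOLLOW(B)={c}

FOLLOW(A) = ["a"]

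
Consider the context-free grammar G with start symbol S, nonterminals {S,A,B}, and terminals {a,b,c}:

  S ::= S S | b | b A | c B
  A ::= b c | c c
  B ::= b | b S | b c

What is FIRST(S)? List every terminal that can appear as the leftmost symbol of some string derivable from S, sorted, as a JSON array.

Compute FIRST by fixpoint:
pass 1:
  A via A→b c: +{b}
  A via A→c c: +{c}
  B via B→b: +{b}
  S via S→b: +{b}
  S via S→c B: +{c}
  FIRST(S)={b,c}  FIRST(A)={b,c}  FIRST(B)={b}
pass 2: (no change)
  FIRST(S)={b,c}  FIRST(A)={b,c}  FIRST(B)={b}

FIRST(S) = ["b", "c"]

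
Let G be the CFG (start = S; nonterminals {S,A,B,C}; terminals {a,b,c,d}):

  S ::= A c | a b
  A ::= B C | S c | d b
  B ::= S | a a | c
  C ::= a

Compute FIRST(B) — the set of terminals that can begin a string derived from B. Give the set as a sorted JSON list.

Compute FIRST by fixpoint:
pass 1:
  A via A→d b: +{d}
  B via B→a a: +{a}
  B via B→c: +{c}
  C via C→a: +{a}
  S via S→A c: +{d}
  S via S→a b: +{a}
  S: {a,d}  A: {d}  B: {a,c}  C: {a}
pass 2:
  A via A→B C: +{a,c}
  B via B→S: +{d}
  S via S→A c: +{c}
  S: {a,c,d}  A: {a,c,d}  B: {a,c,d}  C: {a}
pass 3: (no change)
  S: {a,c,d}  A: {a,c,d}  B: {a,c,d}  C: {a}

FIRST(B) = ["a", "c", "d"]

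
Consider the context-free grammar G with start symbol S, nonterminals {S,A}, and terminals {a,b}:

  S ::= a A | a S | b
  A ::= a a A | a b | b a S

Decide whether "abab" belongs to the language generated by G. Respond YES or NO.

CNF form of G:
  S -> T0 A | T0 S | b
  A -> T0 T1 | T0 X2 | T1 X3
  T0 -> a
  T1 -> b
  X2 -> T0 A
  X3 -> T0 S

CYK table (by increasing span):
  T[0,0] 'a' = {T0}  orig:{}
  T[1,1] 'b' = {S,T1}  orig:{S}
  T[2,2] 'a' = {T0}  orig:{}
  T[3,3] 'b' = {S,T1}  orig:{S}
  T[0,1] 'ab' = {A,S,X3}  orig:{A,S}
  T[1,2] 'ba' = ∅
  T[2,3] 'ab' = {A,S,X3}  orig:{A,S}
  T[0,2] 'aba' = ∅
  T[1,3] 'bab' = {A}
  T[0,3] 'abab' = {S,X2}  orig:{S}

S ∈ T[0,3] ⇒ YES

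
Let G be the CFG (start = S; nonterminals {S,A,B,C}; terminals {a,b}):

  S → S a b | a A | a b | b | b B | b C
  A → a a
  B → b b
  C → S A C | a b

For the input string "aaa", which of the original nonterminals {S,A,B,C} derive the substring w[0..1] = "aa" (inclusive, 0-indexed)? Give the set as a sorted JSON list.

CNF form of G:
  S -> S X3 | T0 A | T0 T1 | T1 B | T1 C | b
  A -> T0 T0
  B -> T1 T1
  C -> S X2 | T0 T1
  T0 -> a
  T1 -> b
  X2 -> A C
  X3 -> T0 T1

CYK table (by increasing span) — only the sub-triangle for w[0..1]:
  [0..0]={T0}  "a"  orig:{}
  [1..1]={T0}  "a"  orig:{}
  [0..1]={A}  "aa"

Original NTs in T[0,1] deriving "aa": ["A"]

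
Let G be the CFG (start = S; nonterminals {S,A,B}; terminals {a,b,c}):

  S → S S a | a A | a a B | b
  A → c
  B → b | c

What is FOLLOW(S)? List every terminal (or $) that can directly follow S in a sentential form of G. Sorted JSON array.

FIRST sets, iterate to fixpoint:
round 1:
  A via A→c: +{c}
  B via B→b: +{b}
  B via B→c: +{c}
  S via S→a A: +{a}
  S via S→b: +{b}
  FIRST[S]={a,b}  FIRST[A]={c}  FIRST[B]={b,c}
round 2: done
  FIRST[S]={a,b}  FIRST[A]={c}  FIRST[B]={b,c}

FOLLOW sets:
seed FOLLOW(S) with $
iter 1:
  S→S S a: FOLLOW(S) ⊇ FIRST(S) = {a,b}; new: +{a,b}
  S→a A: FOLLOW(A) ⊇ FOLLOW(S) ⊇ {$,a,b}; new: +{$,a,b}
  S→a a B: FOLLOW(B) ⊇ FOLLOW(S) ⊇ {$,a,b}; new: +{$,a,b}
  FOLLOW(S)={$,a,b}  FOLLOW(A)={$,a,b}  FOLLOW(B)={$,a,b}
iter 2: (no change)
  FOLLOW(S)={$,a,b}  FOLLOW(A)={$,a,b}  FOLLOW(B)={$,a,b}

FOLLOW(S) = ["$", "a", "b"]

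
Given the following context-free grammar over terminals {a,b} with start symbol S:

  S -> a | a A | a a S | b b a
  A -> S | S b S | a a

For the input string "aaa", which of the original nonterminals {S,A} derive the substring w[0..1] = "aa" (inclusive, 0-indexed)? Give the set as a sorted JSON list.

Convert to CNF:
  S -> T0 X6 | T1 A | T1 X5 | a
  A -> S X2 | T0 X4 | T1 A | T1 T1 | T1 X3 | a
  T0 -> b
  T1 -> a
  X2 -> T0 S
  X3 -> T1 S
  X4 -> T0 T1
  X5 -> T1 S
  X6 -> T0 T1

Fill CYK table bottom-up, restricted to cells inside w[0..1]:
  cell(0,0) a: {A,S,T1}  orig:{A,S}
  cell(1,1) a: {A,S,T1}  orig:{A,S}
  cell(0,1) aa: {A,S,X3,X5}  orig:{A,S}

Original NTs in T[0,1] deriving "aa": ["A", "S"]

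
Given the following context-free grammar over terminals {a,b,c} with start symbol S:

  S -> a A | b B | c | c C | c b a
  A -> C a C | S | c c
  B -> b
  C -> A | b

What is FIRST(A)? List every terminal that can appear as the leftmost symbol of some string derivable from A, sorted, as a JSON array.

Compute FIRST by fixpoint:
iter 1:
  A via A→c c: +{c}
  B via B→b: +{b}
  C via C→A: +{c}
  C via C→b: +{b}
  S via S→a A: +{a}
  S via S→b B: +{b}
  S via S→c: +{c}
  FIRST(S)={a,b,c}  FIRST(A)={c}  FIRST(B)={b}  FIRST(C)={b,c}
iter 2:
  A via A→C a C: +{b}
  A via A→S: +{a}
  C via C→A: +{a}
  FIRST(S)={a,b,c}  FIRST(A)={a,b,c}  FIRST(B)={b}  FIRST(C)={a,b,c}
iter 3: (stable)
  FIRST(S)={a,b,c}  FIRST(A)={a,b,c}  FIRST(B)={b}  FIRST(C)={a,b,c}

FIRST(A) = ["a", "b", "c"]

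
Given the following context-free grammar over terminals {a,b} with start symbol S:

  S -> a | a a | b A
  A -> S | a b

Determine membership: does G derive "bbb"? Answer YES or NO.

Convert to CNF:
  S -> T0 T0 | T1 A | a
  A -> T0 T0 | T0 T1 | T1 A | a
  T0 -> a
  T1 -> b

CYK table (by increasing span):
  T[0,0] 'b' = {T1}  orig:{}
  T[1,1] 'b' = {T1}  orig:{}
  T[2,2] 'b' = {T1}  orig:{}
  T[0,1] 'bb' = ∅
  T[1,2] 'bb' = ∅
  T[0,2] 'bbb' = ∅

S ∉ T[0,2] ⇒ NO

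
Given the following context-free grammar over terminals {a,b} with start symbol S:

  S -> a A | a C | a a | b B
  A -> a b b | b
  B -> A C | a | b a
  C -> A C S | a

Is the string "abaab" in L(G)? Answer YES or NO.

Convert to CNF:
  S -> T0 A | T0 C | T0 T0 | T1 B
  A -> T0 X2 | b
  B -> A C | T1 T0 | a
  C -> A X3 | a
  T0 -> a
  T1 -> b
  X2 -> T1 T1
  X3 -> C S

Fill CYK table bottom-up:
  [0..0]={B,C,T0}  "a"  orig:{B,C}
  [1..1]={A,T1}  "b"  orig:{A}
  [2..2]={B,C,T0}  "a"  orig:{B,C}
  [3..3]={B,C,T0}  "a"  orig:{B,C}
  [4..4]={A,T1}  "b"  orig:{A}
  [0..1]={S}  "ab"
  [1..2]={B,S}  "ba"
  [2..3]={S}  "aa"
  [3..4]={S}  "ab"
  [0..2]={X3}  "aba"  orig:{}
  [1..3]=∅  "baa"
  [2..4]={X3}  "aab"  orig:{}
  [0..3]=∅  "abaa"
  [1..4]={C}  "baab"
  [0..4]={S}  "abaab"

S ∈ T[0,4] ⇒ YES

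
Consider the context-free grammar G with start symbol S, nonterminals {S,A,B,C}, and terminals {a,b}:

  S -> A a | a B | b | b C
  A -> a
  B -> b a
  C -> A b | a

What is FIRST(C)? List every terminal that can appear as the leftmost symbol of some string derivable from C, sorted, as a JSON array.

Compute FIRST by fixpoint:
iter 1:
  A via A→a: +{a}
  B via B→b a: +{b}
  C via C→A b: +{a}
  S via S→A a: +{a}
  S via S→b: +{b}
  FIRST(S)={a,b}  FIRST(A)={a}  FIRST(B)={b}  FIRST(C)={a}
iter 2: (no change)
  FIRST(S)={a,b}  FIRST(A)={a}  FIRST(B)={b}  FIRST(C)={a}

FIRST(C) = ["a"]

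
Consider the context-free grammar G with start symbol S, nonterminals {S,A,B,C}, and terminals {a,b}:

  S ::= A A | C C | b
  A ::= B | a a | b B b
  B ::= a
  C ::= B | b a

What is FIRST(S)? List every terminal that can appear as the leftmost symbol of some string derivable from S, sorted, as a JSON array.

FIRST sets, iterate to fixpoint:
round 1:
  A via A→a a: +{a}
  A via A→b B b: +{b}
  B via B→a: +{a}
  C via C→B: +{a}
  C via C→b a: +{b}
  S via S→A A: +{a,b}
  FIRST(S)={a,b}  FIRST(A)={a,b}  FIRST(B)={a}  FIRST(C)={a,b}
round 2: done
  FIRST(S)={a,b}  FIRST(A)={a,b}  FIRST(B)={a}  FIRST(C)={a,b}

FIRST(S) = ["a", "b"]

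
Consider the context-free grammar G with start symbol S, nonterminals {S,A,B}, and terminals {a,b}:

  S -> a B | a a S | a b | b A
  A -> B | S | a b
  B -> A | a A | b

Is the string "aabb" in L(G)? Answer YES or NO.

CNF form of G:
  S -> T0 B | T0 T1 | T0 X4 | T1 A
  A -> T0 A | T0 B | T0 T1 | T0 X2 | T1 A | b
  B -> T0 A | T0 B | T0 T1 | T0 X3 | T1 A | b
  T0 -> a
  T1 -> b
  X2 -> T0 S
  X3 -> T0 S
  X4 -> T0 S

CYK table (by increasing span):
  [0..0]={T0}  "a"  orig:{}
  [1..1]={T0}  "a"  orig:{}
  [2..2]={A,B,T1}  "b"  orig:{A,B}
  [3..3]={A,B,T1}  "b"  orig:{A,B}
  [0..1]=∅  "aa"
  [1..2]={A,B,S}  "ab"
  [2..3]={A,B,S}  "bb"
  [0..2]={A,B,S,X2,X3,X4}  "aab"  orig:{A,B,S}
  [1..3]={A,B,S,X2,X3,X4}  "abb"  orig:{A,B,S}
  [0..3]={A,B,S,X2,X3,X4}  "aabb"  orig:{A,B,S}

S ∈ T[0,3] ⇒ YES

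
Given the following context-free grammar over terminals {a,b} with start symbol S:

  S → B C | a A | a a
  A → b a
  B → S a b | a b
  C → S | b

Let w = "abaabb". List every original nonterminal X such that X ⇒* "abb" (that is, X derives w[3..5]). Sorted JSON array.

CNF form of G:
  S -> B C | T1 A | T1 T1
  A -> T0 T1
  B -> S X2 | T1 T0
  C -> B C | T1 A | T1 T1 | b
  T0 -> b
  T1 -> a
  X2 -> T1 T0

Fill CYK table bottom-up (cells [i..j] with 3 ≤ i ≤ j ≤ 5 only):
  cell(3,3) a: {T1}  orig:{}
  cell(4,4) b: {C,T0}  orig:{C}
  cell(5,5) b: {C,T0}  orig:{C}
  cell(3,4) ab: {B,X2}  orig:{B}
  cell(4,5) bb: ∅
  cell(3,5) abb: {C,S}

Original NTs in T[3,5] deriving "abb": ["C", "S"]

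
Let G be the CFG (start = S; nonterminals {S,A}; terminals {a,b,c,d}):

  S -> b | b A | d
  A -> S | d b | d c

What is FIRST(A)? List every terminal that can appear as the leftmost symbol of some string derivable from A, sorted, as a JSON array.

FIRST iteration:
iter 1:
  A via A→d b: +{d}
  S via S→b: +{b}
  S via S→d: +{d}
  FIRST[S]={b,d}  FIRST[A]={d}
iter 2:
  A via A→S: +{b}
  FIRST[S]={b,d}  FIRST[A]={b,d}
iter 3: (no change)
  FIRST[S]={b,d}  FIRST[A]={b,d}

FIRST(A) = ["b", "d"]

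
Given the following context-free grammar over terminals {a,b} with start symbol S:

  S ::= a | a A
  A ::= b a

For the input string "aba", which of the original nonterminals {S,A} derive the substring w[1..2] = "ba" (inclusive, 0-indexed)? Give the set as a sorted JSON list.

Convert to CNF:
  S -> T1 A | a
  A -> T0 T1
  T0 -> b
  T1 -> a

Fill CYK table bottom-up — only the sub-triangle for w[1..2]:
  T[1,1] 'b' = {T0}  orig:{}
  T[2,2] 'a' = {S,T1}  orig:{S}
  T[1,2] 'ba' = {A}

Original NTs in T[1,2] deriving "ba": ["A"]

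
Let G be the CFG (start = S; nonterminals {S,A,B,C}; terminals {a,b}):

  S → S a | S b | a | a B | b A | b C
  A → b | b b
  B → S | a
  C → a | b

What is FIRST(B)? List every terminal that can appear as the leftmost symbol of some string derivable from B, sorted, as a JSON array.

FIRST sets, iterate to fixpoint:
round 1:
  A via A→b: +{b}
  B via B→a: +{a}
  C via C→a: +{a}
  C via C→b: +{b}
  S via S→a: +{a}
  S via S→b A: +{b}
  S: {a,b}  A: {b}  B: {a}  C: {a,b}
round 2:
  B via B→S: +{b}
  S: {a,b}  A: {b}  B: {a,b}  C: {a,b}
round 3: (stable)
  S: {a,b}  A: {b}  B: {a,b}  C: {a,b}

FIRST(B) = ["a", "b"]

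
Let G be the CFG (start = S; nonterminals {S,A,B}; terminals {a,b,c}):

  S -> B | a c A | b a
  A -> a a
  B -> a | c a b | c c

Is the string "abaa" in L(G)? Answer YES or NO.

Convert to CNF:
  S -> T0 X4 | T1 T1 | T1 X5 | T2 T0 | a
  A -> T0 T0
  B -> T1 T1 | T1 X3 | a
  T0 -> a
  T1 -> c
  T2 -> b
  X3 -> T0 T2
  X4 -> T1 A
  X5 -> T0 T2

CYK fill:
  cell(0,0) a: {B,S,T0}  orig:{B,S}
  cell(1,1) b: {T2}  orig:{}
  cell(2,2) a: {B,S,T0}  orig:{B,S}
  cell(3,3) a: {B,S,T0}  orig:{B,S}
  cell(0,1) ab: {X3,X5}  orig:{}
  cell(1,2) ba: {S}
  cell(2,3) aa: {A}
  cell(0,2) aba: ∅
  cell(1,3) baa: ∅
  cell(0,3) abaa: ∅

S ∉ T[0,3] ⇒ NO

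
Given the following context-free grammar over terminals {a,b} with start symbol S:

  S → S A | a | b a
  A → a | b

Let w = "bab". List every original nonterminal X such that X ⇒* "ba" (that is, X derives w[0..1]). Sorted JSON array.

Convert to CNF:
  S -> S A | T0 T1 | a
  A -> a | b
  T0 -> b
  T1 -> a

CYK fill — only the sub-triangle for w[0..1]:
  [0..0]={A,T0}  "b"  orig:{A}
  [1..1]={A,S,T1}  "a"  orig:{A,S}
  [0..1]={S}  "ba"

Original NTs in T[0,1] deriving "ba": ["S"]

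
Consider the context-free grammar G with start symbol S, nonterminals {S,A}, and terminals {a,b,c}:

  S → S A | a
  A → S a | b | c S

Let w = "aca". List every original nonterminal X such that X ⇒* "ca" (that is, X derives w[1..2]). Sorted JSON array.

Convert to CNF:
  S -> S A | a
  A -> S T0 | T1 S | b
  T0 -> a
  T1 -> c

CYK fill — only the sub-triangle for w[1..2]:
  T[1,1] 'c' = {T1}  orig:{}
  T[2,2] 'a' = {S,T0}  orig:{S}
  T[1,2] 'ca' = {A}

Original NTs in T[1,2] deriving "ca": ["A"]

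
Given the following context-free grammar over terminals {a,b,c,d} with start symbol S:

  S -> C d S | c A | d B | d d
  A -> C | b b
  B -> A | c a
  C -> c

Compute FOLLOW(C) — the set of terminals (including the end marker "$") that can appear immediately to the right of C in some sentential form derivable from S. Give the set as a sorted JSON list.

FIRST iteration:
iter 1:
  A via A→b b: +{b}
  B via B→A: +{b}
  B via B→c a: +{c}
  C via C→c: +{c}
  S via S→C d S: +{c}
  S via S→d B: +{d}
  FIRST(S)={c,d}  FIRST(A)={b}  FIRST(B)={b,c}  FIRST(C)={c}
iter 2:
  A via A→C: +{c}
  FIRST(S)={c,d}  FIRST(A)={b,c}  FIRST(B)={b,c}  FIRST(C)={c}
iter 3: (stable)
  FIRST(S)={c,d}  FIRST(A)={b,c}  FIRST(B)={b,c}  FIRST(C)={c}

FOLLOW iteration:
initialize: $ ∈ FOLLOW(S)
iter 1:
  S→C d S: FOLLOW(C) ⊇ FIRST(d) = {d}; new: +{d}
  S→c A: FOLLOW(A) ⊇ FOLLOW(S) ⊇ {$}; new: +{$}
  S→d B: FOLLOW(B) ⊇ FOLLOW(S) ⊇ {$}; new: +{$}
  S: {$}  A: {$}  B: {$}  C: {d}
iter 2:
  A→C: FOLLOW(C) ⊇ FOLLOW(A) ⊇ {$}; new: +{$}
  S: {$}  A: {$}  B: {$}  C: {$,d}
iter 3: done
  S: {$}  A: {$}  B: {$}  C: {$,d}

FOLLOW(C) = ["$", "d"]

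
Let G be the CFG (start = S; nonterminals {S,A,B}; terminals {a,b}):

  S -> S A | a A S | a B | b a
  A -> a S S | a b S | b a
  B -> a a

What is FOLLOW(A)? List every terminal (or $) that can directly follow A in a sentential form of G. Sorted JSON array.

FIRST sets, iterate to fixpoint:
[1]
  A via A→a S S: +{a}
  A via A→b a: +{b}
  B via B→a a: +{a}
  S via S→a A S: +{a}
  S via S→b a: +{b}
  FIRST(S)={a,b}  FIRST(A)={a,b}  FIRST(B)={a}
[2] — fixpoint
  FIRST(S)={a,b}  FIRST(A)={a,b}  FIRST(B)={a}

FOLLOW iteration:
FOLLOW(S) := {$}
pass 1:
  A→a S S: FOLLOW(S) ⊇ FIRST(S) = {a,b}; new: +{a,b}
  S→S A: FOLLOW(A) ⊇ FOLLOW(S) ⊇ {$,a,b}; new: +{$,a,b}
  S→a B: FOLLOW(B) ⊇ FOLLOW(S) ⊇ {$,a,b}; new: +{$,a,b}
  FOLLOW[S]={$,a,b}  FOLLOW[A]={$,a,b}  FOLLOW[B]={$,a,b}
pass 2: (no change)
  FOLLOW[S]={$,a,b}  FOLLOW[A]={$,a,b}  FOLLOW[B]={$,a,b}

FOLLOW(A) = ["$", "a", "b"]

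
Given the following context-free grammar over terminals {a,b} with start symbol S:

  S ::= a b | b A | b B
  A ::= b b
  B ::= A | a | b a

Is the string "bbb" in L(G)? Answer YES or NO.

Convert to CNF:
  S -> T0 A | T0 B | T1 T0
  A -> T0 T0
  B -> T0 T0 | T0 T1 | a
  T0 -> b
  T1 -> a

Fill CYK table bottom-up:
  cell(0,0) b: {T0}  orig:{}
  cell(1,1) b: {T0}  orig:{}
  cell(2,2) b: {T0}  orig:{}
  cell(0,1) bb: {A,B}
  cell(1,2) bb: {A,B}
  cell(0,2) bbb: {S}

S ∈ T[0,2] ⇒ YES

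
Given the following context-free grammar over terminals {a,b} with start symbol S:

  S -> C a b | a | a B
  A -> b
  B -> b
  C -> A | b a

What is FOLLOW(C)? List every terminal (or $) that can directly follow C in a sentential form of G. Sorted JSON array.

Compute FIRST by fixpoint:
[1]
  A via A→b: +{b}
  B via B→b: +{b}
  C via C→A: +{b}
  S via S→C a b: +{b}
  S via S→a: +{a}
  S: {a,b}  A: {b}  B: {b}  C: {b}
[2] — fixpoint
  S: {a,b}  A: {b}  B: {b}  C: {b}

FOLLOW sets:
FOLLOW(S) := {$}
pass 1:
  S→C a b: FOLLOW(C) ⊇ FIRST(a) = {a}; new: +{a}
  S→a B: FOLLOW(B) ⊇ FOLLOW(S) ⊇ {$}; new: +{$}
  S: {$}  A: {}  B: {$}  C: {a}
pass 2:
  C→A: FOLLOW(A) ⊇ FOLLOW(C) ⊇ {a}; new: +{a}
  S: {$}  A: {a}  B: {$}  C: {a}
pass 3: (stable)
  S: {$}  A: {a}  B: {$}  C: {a}

FOLLOW(C) = ["a"]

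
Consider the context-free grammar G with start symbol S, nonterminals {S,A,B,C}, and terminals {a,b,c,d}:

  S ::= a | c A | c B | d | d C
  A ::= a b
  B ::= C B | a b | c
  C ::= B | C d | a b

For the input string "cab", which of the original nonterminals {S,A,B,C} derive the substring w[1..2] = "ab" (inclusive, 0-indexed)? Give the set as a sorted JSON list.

Convert to CNF:
  S -> T2 C | T3 A | T3 B | a | d
  A -> T0 T1
  B -> C B | T0 T1 | c
  C -> C B | C T2 | T0 T1 | c
  T0 -> a
  T1 -> b
  T2 -> d
  T3 -> c

Fill CYK table bottom-up (cells [i..j] with 1 ≤ i ≤ j ≤ 2 only):
  [1..1]={S,T0}  "a"  orig:{S}
  [2..2]={T1}  "b"  orig:{}
  [1..2]={A,B,C}  "ab"

Original NTs in T[1,2] deriving "ab": ["A", "B", "C"]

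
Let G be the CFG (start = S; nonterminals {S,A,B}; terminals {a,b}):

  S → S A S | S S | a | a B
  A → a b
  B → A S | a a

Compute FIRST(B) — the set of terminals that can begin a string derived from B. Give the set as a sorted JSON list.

Compute FIRST by fixpoint:
[1]
  A via A→a b: +{a}
  B via B→A S: +{a}
  S via S→a: +{a}
  FIRST(S)={a}  FIRST(A)={a}  FIRST(B)={a}
[2] (no change)
  FIRST(S)={a}  FIRST(A)={a}  FIRST(B)={a}

FIRST(B) = ["a"]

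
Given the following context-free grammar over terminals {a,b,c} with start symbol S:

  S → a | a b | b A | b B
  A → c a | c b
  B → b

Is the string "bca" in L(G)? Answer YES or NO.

Convert to CNF:
  S -> T1 T2 | T2 A | T2 B | a
  A -> T0 T1 | T0 T2
  B -> b
  T0 -> c
  T1 -> a
  T2 -> b

CYK fill:
  T[0,0] 'b' = {B,T2}  orig:{B}
  T[1,1] 'c' = {T0}  orig:{}
  T[2,2] 'a' = {S,T1}  orig:{S}
  T[0,1] 'bc' = ∅
  T[1,2] 'ca' = {A}
  T[0,2] 'bca' = {S}

S ∈ T[0,2] ⇒ YES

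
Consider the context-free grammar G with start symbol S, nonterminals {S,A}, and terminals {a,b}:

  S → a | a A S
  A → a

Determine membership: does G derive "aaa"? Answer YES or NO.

Convert to CNF:
  S -> T0 X1 | a
  A -> a
  T0 -> a
  X1 -> A S

CYK table (by increasing span):
  [0..0]={A,S,T0}  "a"  orig:{A,S}
  [1..1]={A,S,T0}  "a"  orig:{A,S}
  [2..2]={A,S,T0}  "a"  orig:{A,S}
  [0..1]={X1}  "aa"  orig:{}
  [1..2]={X1}  "aa"  orig:{}
  [0..2]={S}  "aaa"

S ∈ T[0,2] ⇒ YES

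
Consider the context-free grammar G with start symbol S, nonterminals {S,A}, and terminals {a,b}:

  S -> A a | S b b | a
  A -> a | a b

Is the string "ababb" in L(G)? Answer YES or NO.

CNF form of G:
  S -> A T0 | S X2 | a
  A -> T0 T1 | a
  T0 -> a
  T1 -> b
  X2 -> T1 T1

CYK fill:
  cell(0,0) a: {A,S,T0}  orig:{A,S}
  cell(1,1) b: {T1}  orig:{}
  cell(2,2) a: {A,S,T0}  orig:{A,S}
  cell(3,3) b: {T1}  orig:{}
  cell(4,4) b: {T1}  orig:{}
  cell(0,1) ab: {A}
  cell(1,2) ba: ∅
  cell(2,3) ab: {A}
  cell(3,4) bb: {X2}  orig:{}
  cell(0,2) aba: {S}
  cell(1,3) bab: ∅
  cell(2,4) abb: {S}
  cell(0,3) abab: ∅
  cell(1,4) babb: ∅
  cell(0,4) ababb: {S}

S ∈ T[0,4] ⇒ YES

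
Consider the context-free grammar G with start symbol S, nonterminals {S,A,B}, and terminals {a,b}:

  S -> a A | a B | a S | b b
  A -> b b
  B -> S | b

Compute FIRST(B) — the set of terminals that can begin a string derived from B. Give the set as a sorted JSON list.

Compute FIRST by fixpoint:
iter 1:
  A via A→b b: +{b}
  B via B→b: +{b}
  S via S→a A: +{a}
  S via S→b b: +{b}
  FIRST(S)={a,b}  FIRST(A)={b}  FIRST(B)={b}
iter 2:
  B via B→S: +{a}
  FIRST(S)={a,b}  FIRST(A)={b}  FIRST(B)={a,b}
iter 3: done
  FIRST(S)={a,b}  FIRST(A)={b}  FIRST(B)={a,b}

FIRST(B) = ["a", "b"]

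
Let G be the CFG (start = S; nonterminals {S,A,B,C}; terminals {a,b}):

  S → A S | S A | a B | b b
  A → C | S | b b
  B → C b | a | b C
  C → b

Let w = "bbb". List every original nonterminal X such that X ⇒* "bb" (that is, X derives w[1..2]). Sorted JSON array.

Convert to CNF:
  S -> A S | S A | T0 B | T1 T1
  A -> A S | S A | T0 B | T1 T1 | b
  B -> C T1 | T1 C | a
  C -> b
  T0 -> a
  T1 -> b

CYK table (by increasing span), restricted to cells inside w[1..2]:
  [1..1]={A,C,T1}  "b"  orig:{A,C}
  [2..2]={A,C,T1}  "b"  orig:{A,C}
  [1..2]={A,B,S}  "bb"

Original NTs in T[1,2] deriving "bb": ["A", "B", "S"]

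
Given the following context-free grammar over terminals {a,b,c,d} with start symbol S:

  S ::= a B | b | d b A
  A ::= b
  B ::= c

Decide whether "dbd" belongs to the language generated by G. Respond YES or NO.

CNF form of G:
  S -> T0 B | T1 X3 | b
  A -> b
  B -> c
  T0 -> a
  T1 -> d
  T2 -> b
  X3 -> T2 A

Fill CYK table bottom-up:
  T[0,0] 'd' = {T1}  orig:{}
  T[1,1] 'b' = {A,S,T2}  orig:{A,S}
  T[2,2] 'd' = {T1}  orig:{}
  T[0,1] 'db' = ∅
  T[1,2] 'bd' = ∅
  T[0,2] 'dbd' = ∅

S ∉ T[0,2] ⇒ NO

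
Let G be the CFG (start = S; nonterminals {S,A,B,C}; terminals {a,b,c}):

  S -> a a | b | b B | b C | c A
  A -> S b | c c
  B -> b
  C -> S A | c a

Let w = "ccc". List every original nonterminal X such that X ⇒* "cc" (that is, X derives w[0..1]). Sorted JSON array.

CNF form of G:
  S -> T0 B | T0 C | T1 A | T2 T2 | b
  A -> S T0 | T1 T1
  B -> b
  C -> S A | T1 T2
  T0 -> b
  T1 -> c
  T2 -> a

CYK fill — only the sub-triangle for w[0..1]:
  T[0,0] 'c' = {T1}  orig:{}
  T[1,1] 'c' = {T1}  orig:{}
  T[0,1] 'cc' = {A}

Original NTs in T[0,1] deriving "cc": ["A"]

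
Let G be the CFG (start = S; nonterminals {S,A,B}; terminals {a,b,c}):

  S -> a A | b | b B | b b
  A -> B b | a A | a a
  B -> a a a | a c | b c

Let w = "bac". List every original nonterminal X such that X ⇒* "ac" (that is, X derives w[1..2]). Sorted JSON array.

CNF form of G:
  S -> T0 B | T0 T0 | T1 A | b
  A -> B T0 | T1 A | T1 T1
  B -> T0 T2 | T1 T2 | T1 X3
  T0 -> b
  T1 -> a
  T2 -> c
  X3 -> T1 T1

CYK fill (cells [i..j] with 1 ≤ i ≤ j ≤ 2 only):
  cell(1,1) a: {T1}  orig:{}
  cell(2,2) c: {T2}  orig:{}
  cell(1,2) ac: {B}

Original NTs in T[1,2] deriving "ac": ["B"]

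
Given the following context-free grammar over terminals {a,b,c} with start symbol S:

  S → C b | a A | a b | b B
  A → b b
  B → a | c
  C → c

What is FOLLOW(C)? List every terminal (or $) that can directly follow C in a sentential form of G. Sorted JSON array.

FIRST iteration:
pass 1:
  A via A→b b: +{b}
  B via B→a: +{a}
  B via B→c: +{c}
  C via C→c: +{c}
  S via S→C b: +{c}
  S via S→a A: +{a}
  S via S→b B: +{b}
  FIRST[S]={a,b,c}  FIRST[A]={b}  FIRST[B]={a,c}  FIRST[C]={c}
pass 2: — fixpoint
  FIRST[S]={a,b,c}  FIRST[A]={b}  FIRST[B]={a,c}  FIRST[C]={c}

FOLLOW sets:
FOLLOW(S) := {$}
pass 1:
  S→C b: FOLLOW(C) ⊇ FIRST(b) = {b}; new: +{b}
  S→a A: FOLLOW(A) ⊇ FOLLOW(S) ⊇ {$}; new: +{$}
  S→b B: FOLLOW(B) ⊇ FOLLOW(S) ⊇ {$}; new: +{$}
  S: {$}  A: {$}  B: {$}  C: {b}
pass 2: (stable)
  S: {$}  A: {$}  B: {$}  C: {b}

FOLLOW(C) = ["b"]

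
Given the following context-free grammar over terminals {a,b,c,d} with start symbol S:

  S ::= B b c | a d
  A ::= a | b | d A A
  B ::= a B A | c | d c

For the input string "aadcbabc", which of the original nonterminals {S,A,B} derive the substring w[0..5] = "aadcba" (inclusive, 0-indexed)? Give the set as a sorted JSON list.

CNF form of G:
  S -> B X6 | T1 T0
  A -> T0 X4 | a | b
  B -> T0 T2 | T1 X5 | c
  T0 -> d
  T1 -> a
  T2 -> c
  T3 -> b
  X4 -> A A
  X5 -> B A
  X6 -> T3 T2

CYK fill — only the sub-triangle for w[0..5]:
  T[0,0] 'a' = {A,T1}  orig:{A}
  T[1,1] 'a' = {A,T1}  orig:{A}
  T[2,2] 'd' = {T0}  orig:{}
  T[3,3] 'c' = {B,T2}  orig:{B}
  T[4,4] 'b' = {A,T3}  orig:{A}
  T[5,5] 'a' = {A,T1}  orig:{A}
  T[0,1] 'aa' = {X4}  orig:{}
  T[1,2] 'ad' = {S}
  T[2,3] 'dc' = {B}
  T[3,4] 'cb' = {X5}  orig:{}
  T[4,5] 'ba' = {X4}  orig:{}
  T[0,2] 'aad' = ∅
  T[1,3] 'adc' = ∅
  T[2,4] 'dcb' = {X5}  orig:{}
  T[3,5] 'cba' = ∅
  T[0,3] 'aadc' = ∅
  T[1,4] 'adcb' = {B}
  T[2,5] 'dcba' = ∅
  T[0,4] 'aadcb' = ∅
  T[1,5] 'adcba' = {X5}  orig:{}
  T[0,5] 'aadcba' = {B}

Original NTs in T[0,5] deriving "aadcba": ["B"]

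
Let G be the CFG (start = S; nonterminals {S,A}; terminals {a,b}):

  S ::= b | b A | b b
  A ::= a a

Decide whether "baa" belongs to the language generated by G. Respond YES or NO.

CNF form of G:
  S -> T1 A | T1 T1 | b
  A -> T0 T0
  T0 -> a
  T1 -> b

Fill CYK table bottom-up:
  [0..0]={S,T1}  "b"  orig:{S}
  [1..1]={T0}  "a"  orig:{}
  [2..2]={T0}  "a"  orig:{}
  [0..1]=∅  "ba"
  [1..2]={A}  "aa"
  [0..2]={S}  "baa"

S ∈ T[0,2] ⇒ YES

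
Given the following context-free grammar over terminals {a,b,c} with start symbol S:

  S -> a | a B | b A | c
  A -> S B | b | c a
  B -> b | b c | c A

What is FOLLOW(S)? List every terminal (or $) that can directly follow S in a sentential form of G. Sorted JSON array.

FIRST iteration:
round 1:
  A via A→b: +{b}
  A via A→c a: +{c}
  B via B→b: +{b}
  B via B→c A: +{c}
  S via S→a: +{a}
  S via S→b A: +{b}
  S via S→c: +{c}
  S: {a,b,c}  A: {b,c}  B: {b,c}
round 2:
  A via A→S B: +{a}
  S: {a,b,c}  A: {a,b,c}  B: {b,c}
round 3: (no change)
  S: {a,b,c}  A: {a,b,c}  B: {b,c}

FOLLOW sets:
FOLLOW(S) := {$}
pass 1:
  A→S B: FOLLOW(S) ⊇ FIRST(B) = {b,c}; new: +{b,c}
  S→a B: FOLLOW(B) ⊇ FOLLOW(S) ⊇ {$,b,c}; new: +{$,b,c}
  S→b A: FOLLOW(A) ⊇ FOLLOW(S) ⊇ {$,b,c}; new: +{$,b,c}
  S: {$,b,c}  A: {$,b,c}  B: {$,b,c}
pass 2: done
  S: {$,b,c}  A: {$,b,c}  B: {$,b,c}

FOLLOW(S) = ["$", "b", "c"]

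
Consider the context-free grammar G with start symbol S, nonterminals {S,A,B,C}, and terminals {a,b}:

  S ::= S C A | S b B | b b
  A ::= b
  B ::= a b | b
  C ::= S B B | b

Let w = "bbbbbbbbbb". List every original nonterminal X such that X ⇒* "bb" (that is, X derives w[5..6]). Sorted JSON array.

Convert to CNF:
  S -> S X3 | S X4 | T1 T1
  A -> b
  B -> T0 T1 | b
  C -> S X2 | b
  T0 -> a
  T1 -> b
  X2 -> B B
  X3 -> C A
  X4 -> T1 B

Fill CYK table bottom-up (cells [i..j] with 5 ≤ i ≤ j ≤ 6 only):
  T[5,5] 'b' = {A,B,C,T1}  orig:{A,B,C}
  T[6,6] 'b' = {A,B,C,T1}  orig:{A,B,C}
  T[5,6] 'bb' = {S,X2,X3,X4}  orig:{S}

Original NTs in T[5,6] deriving "bb": ["S"]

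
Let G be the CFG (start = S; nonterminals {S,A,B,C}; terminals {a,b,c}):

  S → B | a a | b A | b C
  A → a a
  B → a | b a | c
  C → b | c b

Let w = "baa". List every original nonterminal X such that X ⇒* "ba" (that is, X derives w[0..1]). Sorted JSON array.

Convert to CNF:
  S -> T0 T0 | T1 A | T1 C | T1 T0 | a | c
  A -> T0 T0
  B -> T1 T0 | a | c
  C -> T2 T1 | b
  T0 -> a
  T1 -> b
  T2 -> c

CYK table (by increasing span), restricted to cells inside w[0..1]:
  [0..0]={C,T1}  "b"  orig:{C}
  [1..1]={B,S,T0}  "a"  orig:{B,S}
  [0..1]={B,S}  "ba"

Original NTs in T[0,1] deriving "ba": ["B", "S"]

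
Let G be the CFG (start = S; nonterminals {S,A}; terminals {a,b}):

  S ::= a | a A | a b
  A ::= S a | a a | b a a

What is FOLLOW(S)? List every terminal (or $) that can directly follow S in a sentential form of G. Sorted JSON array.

FIRST iteration:
iter 1:
  A via A→a a: +{a}
  A via A→b a a: +{b}
  S via S→a: +{a}
  FIRST[S]={a}  FIRST[A]={a,b}
iter 2: (no change)
  FIRST[S]={a}  FIRST[A]={a,b}

FOLLOW iteration:
initialize: $ ∈ FOLLOW(S)
iter 1:
  A→S a: FOLLOW(S) ⊇ FIRST(a) = {a}; new: +{a}
  S→a A: FOLLOW(A) ⊇ FOLLOW(S) ⊇ {$,a}; new: +{$,a}
  FOLLOW[S]={$,a}  FOLLOW[A]={$,a}
iter 2: — fixpoint
  FOLLOW[S]={$,a}  FOLLOW[A]={$,a}

FOLLOW(S) = ["$", "a"]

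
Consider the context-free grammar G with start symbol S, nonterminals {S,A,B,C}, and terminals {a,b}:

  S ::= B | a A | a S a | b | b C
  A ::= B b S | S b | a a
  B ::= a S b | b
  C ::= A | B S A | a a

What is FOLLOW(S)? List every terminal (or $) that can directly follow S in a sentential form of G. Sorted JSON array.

Compute FIRST by fixpoint:
pass 1:
  A via A→a a: +{a}
  B via B→a S b: +{a}
  B via B→b: +{b}
  C via C→A: +{a}
  C via C→B S A: +{b}
  S via S→B: +{a,b}
  FIRST[S]={a,b}  FIRST[A]={a}  FIRST[B]={a,b}  FIRST[C]={a,b}
pass 2:
  A via A→B b S: +{b}
  FIRST[S]={a,b}  FIRST[A]={a,b}  FIRST[B]={a,b}  FIRST[C]={a,b}
pass 3: (stable)
  FIRST[S]={a,b}  FIRST[A]={a,b}  FIRST[B]={a,b}  FIRST[C]={a,b}

Compute FOLLOW by fixpoint:
FOLLOW(S) := {$}
[1]
  A→B b S: FOLLOW(B) ⊇ FIRST(b) = {b}; new: +{b}
  A→S b: FOLLOW(S) ⊇ FIRST(b) = {b}; new: +{b}
  C→B S A: FOLLOW(B) ⊇ FIRST(S) = {a,b}; new: +{a}
  C→B S A: FOLLOW(S) ⊇ FIRST(A) = {a,b}; new: +{a}
  S→B: FOLLOW(B) ⊇ FOLLOW(S) ⊇ {$,a,b}; new: +{$}
  S→a A: FOLLOW(A) ⊇ FOLLOW(S) ⊇ {$,a,b}; new: +{$,a,b}
  S→b C: FOLLOW(C) ⊇ FOLLOW(S) ⊇ {$,a,b}; new: +{$,a,b}
  S: {$,a,b}  A: {$,a,b}  B: {$,a,b}  C: {$,a,b}
[2] (stable)
  S: {$,a,b}  A: {$,a,b}  B: {$,a,b}  C: {$,a,b}

FOLLOW(S) = ["$", "a", "b"]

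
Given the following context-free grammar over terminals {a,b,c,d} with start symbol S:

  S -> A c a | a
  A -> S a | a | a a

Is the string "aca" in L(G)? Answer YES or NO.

CNF form of G:
  S -> A X2 | a
  A -> S T0 | T0 T0 | a
  T0 -> a
  T1 -> c
  X2 -> T1 T0

Fill CYK table bottom-up:
  [0..0]={A,S,T0}  "a"  orig:{A,S}
  [1..1]={T1}  "c"  orig:{}
  [2..2]={A,S,T0}  "a"  orig:{A,S}
  [0..1]=∅  "ac"
  [1..2]={X2}  "ca"  orig:{}
  [0..2]={S}  "aca"

S ∈ T[0,2] ⇒ YES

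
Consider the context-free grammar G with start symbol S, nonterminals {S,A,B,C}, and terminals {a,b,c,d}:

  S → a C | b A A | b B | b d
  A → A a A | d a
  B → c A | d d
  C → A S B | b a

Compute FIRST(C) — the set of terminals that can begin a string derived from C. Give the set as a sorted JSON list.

FIRST iteration:
iter 1:
  A via A→d a: +{d}
  B via B→c A: +{c}
  B via B→d d: +{d}
  C via C→A S B: +{d}
  C via C→b a: +{b}
  S via S→a C: +{a}
  S via S→b A A: +{b}
  FIRST(S)={a,b}  FIRST(A)={d}  FIRST(B)={c,d}  FIRST(C)={b,d}
iter 2: done
  FIRST(S)={a,b}  FIRST(A)={d}  FIRST(B)={c,d}  FIRST(C)={b,d}

FIRST(C) = ["b", "d"]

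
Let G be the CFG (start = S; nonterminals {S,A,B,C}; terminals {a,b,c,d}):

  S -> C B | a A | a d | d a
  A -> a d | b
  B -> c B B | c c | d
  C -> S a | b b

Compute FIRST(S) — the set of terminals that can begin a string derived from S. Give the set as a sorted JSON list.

FIRST sets, iterate to fixpoint:
iter 1:
  A via A→a d: +{a}
  A via A→b: +{b}
  B via B→c B B: +{c}
  B via B→d: +{d}
  C via C→b b: +{b}
  S via S→C B: +{b}
  S via S→a A: +{a}
  S via S→d a: +{d}
  FIRST(S)={a,b,d}  FIRST(A)={a,b}  FIRST(B)={c,d}  FIRST(C)={b}
iter 2:
  C via C→S a: +{a,d}
  FIRST(S)={a,b,d}  FIRST(A)={a,b}  FIRST(B)={c,d}  FIRST(C)={a,b,d}
iter 3: (no change)
  FIRST(S)={a,b,d}  FIRST(A)={a,b}  FIRST(B)={c,d}  FIRST(C)={a,b,d}

FIRST(S) = ["a", "b", "d"]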